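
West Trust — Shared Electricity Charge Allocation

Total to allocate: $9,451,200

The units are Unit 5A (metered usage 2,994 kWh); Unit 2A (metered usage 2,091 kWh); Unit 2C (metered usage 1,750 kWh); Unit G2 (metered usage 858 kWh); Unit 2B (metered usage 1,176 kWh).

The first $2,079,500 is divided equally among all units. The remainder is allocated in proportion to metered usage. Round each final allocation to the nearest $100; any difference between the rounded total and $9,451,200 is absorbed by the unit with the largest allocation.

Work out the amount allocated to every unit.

Unit 5A: $2,904,400 · Unit 2A: $2,153,900 · Unit 2C: $1,870,500 · Unit G2: $1,129,000 · Unit 2B: $1,393,400

Equal tier: $2,079,500 ÷ 5 = $415,900 apiece.
Remainder $7,371,700 by metered usage (total 8,869): Unit 5A 2,488,540.96 → $2,488,500; Unit 2A 1,737,989.03 → $1,738,000; Unit 2C 1,454,558.01 → $1,454,600; Unit G2 713,149.01 → $713,100; Unit 2B 977,462.98 → $977,500.
Totals: Unit 5A $415,900 + $2,488,500 = $2,904,400; Unit 2A $415,900 + $1,738,000 = $2,153,900; Unit 2C $415,900 + $1,454,600 = $1,870,500; Unit G2 $415,900 + $713,100 = $1,129,000; Unit 2B $415,900 + $977,500 = $1,393,400.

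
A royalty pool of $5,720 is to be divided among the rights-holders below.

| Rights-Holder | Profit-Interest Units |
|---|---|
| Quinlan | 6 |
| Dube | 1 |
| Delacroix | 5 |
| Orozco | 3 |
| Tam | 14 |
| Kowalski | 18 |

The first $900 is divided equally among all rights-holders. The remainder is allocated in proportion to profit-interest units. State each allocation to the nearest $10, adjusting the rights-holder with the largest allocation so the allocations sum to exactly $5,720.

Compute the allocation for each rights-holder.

Quinlan: $770 | Dube: $250 | Delacroix: $660 | Orozco: $460 | Tam: $1,590 | Kowalski: $1,990

$900 shared equally gives $150 per rights-holder.
Remainder $4,820 by profit-interest units (total 47): Quinlan 615.32 → $620; Dube 102.55 → $100; Delacroix 512.77 → $510; Orozco 307.66 → $310; Tam 1,435.74 → $1,440; Kowalski 1,845.96 → $1,850.
Rounding difference −$10 on remainder applied to Kowalski.
Totals: Quinlan $150 + $620 = $770; Dube $150 + $100 = $250; Delacroix $150 + $510 = $660; Orozco $150 + $310 = $460; Tam $150 + $1,440 = $1,590; Kowalski $150 + $1,840 = $1,990.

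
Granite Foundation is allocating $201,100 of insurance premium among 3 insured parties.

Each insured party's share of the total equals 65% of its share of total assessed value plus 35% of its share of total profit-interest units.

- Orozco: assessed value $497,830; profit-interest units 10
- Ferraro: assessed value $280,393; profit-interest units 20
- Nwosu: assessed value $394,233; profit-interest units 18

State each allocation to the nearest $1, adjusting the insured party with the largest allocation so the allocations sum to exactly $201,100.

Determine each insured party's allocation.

Assessed value total 1,172,456; profit-interest units total 48.
Composite weights (65% assessed value + 35% profit-interest units): Orozco 0.3489; Ferraro 0.3013; Nwosu 0.3498.
Raw shares: Orozco 70,165.71; Ferraro 60,587.59; Nwosu 70,346.70.
At nearest $1: Orozco $70,166; Ferraro $60,588; Nwosu $70,347. Sum = $201,101.
Difference $201,100 − $201,101 = −$1 applied to largest allocation (Nwosu): Nwosu becomes $70,346.

Orozco: $70,166 | Ferraro: $60,588 | Nwosu: $70,346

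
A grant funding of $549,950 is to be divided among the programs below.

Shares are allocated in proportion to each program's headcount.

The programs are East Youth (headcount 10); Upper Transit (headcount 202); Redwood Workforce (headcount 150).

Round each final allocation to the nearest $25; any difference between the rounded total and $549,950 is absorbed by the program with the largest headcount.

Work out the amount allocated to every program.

Headcount total: 10 + 202 + 150 = 362.
Unrounded shares: East Youth 15,191.99; Upper Transit 306,878.18; Redwood Workforce 227,879.83.
Rounded to nearest $25: East Youth $15,200; Upper Transit $306,875; Redwood Workforce $227,875. Sum = $549,950.
Rounded total matches; no reconciliation needed.

East Youth: $15,200 | Upper Transit: $306,875 | Redwood Workforce: $227,875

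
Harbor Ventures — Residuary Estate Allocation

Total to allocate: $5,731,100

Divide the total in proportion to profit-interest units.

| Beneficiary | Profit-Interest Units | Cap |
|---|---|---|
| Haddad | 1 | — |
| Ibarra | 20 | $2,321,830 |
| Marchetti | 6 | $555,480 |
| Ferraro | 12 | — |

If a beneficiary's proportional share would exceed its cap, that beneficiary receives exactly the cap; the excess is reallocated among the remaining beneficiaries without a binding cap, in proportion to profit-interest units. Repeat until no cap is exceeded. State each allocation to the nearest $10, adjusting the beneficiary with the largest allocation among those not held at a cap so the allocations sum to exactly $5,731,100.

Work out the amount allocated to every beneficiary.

Total profit-interest units = 39.
Pro-rata shares before constraints: Haddad 146,951.28; Ibarra 2,939,025.64; Marchetti 881,707.69; Ferraro 1,763,415.38.
Cap binds for Ibarra ($2,321,830), Marchetti ($555,480); residual $2,853,790 reallocated over remaining profit-interest units 13.
Remaining shares: Haddad 219,522.31 → $219,520; Ferraro 2,634,267.69 → $2,634,270.

Haddad: $219,520 · Ibarra: $2,321,830 · Marchetti: $555,480 · Ferraro: $2,634,270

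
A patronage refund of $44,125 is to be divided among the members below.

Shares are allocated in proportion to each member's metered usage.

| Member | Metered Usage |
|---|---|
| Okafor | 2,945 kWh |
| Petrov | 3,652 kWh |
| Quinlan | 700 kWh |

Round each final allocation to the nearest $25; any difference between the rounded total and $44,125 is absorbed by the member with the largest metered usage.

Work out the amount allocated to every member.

Okafor: $17,800 | Petrov: $22,100 | Quinlan: $4,225

Combined metered usage = 2,945 + 3,652 + 700 = 7,297.
Raw shares: Okafor 17,808.43; Petrov 22,083.66; Quinlan 4,232.90.
Rounded to nearest $25: Okafor $17,800; Petrov $22,075; Quinlan $4,225. Sum = $44,100.
Difference $44,125 − $44,100 = +$25 applied to largest metered usage (Petrov): Petrov becomes $22,100.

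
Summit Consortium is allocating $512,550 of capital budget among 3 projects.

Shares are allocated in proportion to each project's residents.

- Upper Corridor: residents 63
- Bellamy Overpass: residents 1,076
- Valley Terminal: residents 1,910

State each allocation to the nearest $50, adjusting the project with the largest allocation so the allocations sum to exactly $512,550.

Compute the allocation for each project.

Upper Corridor: $10,600 · Bellamy Overpass: $180,900 · Valley Terminal: $321,050

Total residents = 3,049.
Pro-rata amounts: Upper Corridor 63/3,049 × $512,550 = 10,590.57; Bellamy Overpass 1,076/3,049 × $512,550 = 180,880.22; Valley Terminal 1,910/3,049 × $512,550 = 321,079.21.
At nearest $50: Upper Corridor $10,600; Bellamy Overpass $180,900; Valley Terminal $321,100. Sum = $512,600.
Difference $512,550 − $512,600 = −$50 applied to largest allocation (Valley Terminal): Valley Terminal becomes $321,050.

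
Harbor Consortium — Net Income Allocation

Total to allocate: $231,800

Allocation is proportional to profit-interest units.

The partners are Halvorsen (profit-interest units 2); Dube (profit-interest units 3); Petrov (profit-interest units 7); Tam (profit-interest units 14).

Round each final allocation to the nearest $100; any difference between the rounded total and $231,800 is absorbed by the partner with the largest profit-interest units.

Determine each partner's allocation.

Halvorsen: $17,800; Dube: $26,700; Petrov: $62,400; Tam: $124,900

Total profit-interest units = 26.
Raw shares: Halvorsen 2/26 × $231,800 = 17,830.77; Dube 3/26 × $231,800 = 26,746.15; Petrov 7/26 × $231,800 = 62,407.69; Tam 14/26 × $231,800 = 124,815.38.
After rounding ($100): Halvorsen $17,800; Dube $26,700; Petrov $62,400; Tam $124,800. Sum = $231,700.
Difference $231,800 − $231,700 = +$100 applied to largest profit-interest units (Tam): Tam becomes $124,900.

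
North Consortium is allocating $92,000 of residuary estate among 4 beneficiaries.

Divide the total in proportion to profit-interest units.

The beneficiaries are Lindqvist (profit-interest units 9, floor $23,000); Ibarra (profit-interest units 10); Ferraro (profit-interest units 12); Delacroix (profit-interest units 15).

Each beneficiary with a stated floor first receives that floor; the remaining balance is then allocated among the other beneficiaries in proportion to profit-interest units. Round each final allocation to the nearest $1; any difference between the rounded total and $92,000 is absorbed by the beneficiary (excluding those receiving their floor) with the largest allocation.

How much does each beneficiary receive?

Guaranteed amounts: Lindqvist $23,000. Remaining pool $69,000.
Remaining pool split over remaining profit-interest units 37: Ibarra 18,648.65 → $18,649; Ferraro 22,378.38 → $22,378; Delacroix 27,972.97 → $27,973.

Lindqvist: $23,000 · Ibarra: $18,649 · Ferraro: $22,378 · Delacroix: $27,973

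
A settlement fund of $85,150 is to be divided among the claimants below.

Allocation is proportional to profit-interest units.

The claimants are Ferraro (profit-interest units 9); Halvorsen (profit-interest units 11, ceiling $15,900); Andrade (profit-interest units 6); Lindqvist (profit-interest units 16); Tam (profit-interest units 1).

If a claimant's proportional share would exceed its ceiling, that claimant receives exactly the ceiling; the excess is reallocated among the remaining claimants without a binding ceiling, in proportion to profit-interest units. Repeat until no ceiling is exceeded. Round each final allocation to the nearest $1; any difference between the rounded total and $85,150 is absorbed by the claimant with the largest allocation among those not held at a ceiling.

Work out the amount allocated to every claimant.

Ferraro: $19,477 | Halvorsen: $15,900 | Andrade: $12,984 | Lindqvist: $34,625 | Tam: $2,164

Combined profit-interest units = 43.
Pro-rata shares before constraints: Ferraro 17,822.09; Halvorsen 21,782.56; Andrade 11,881.40; Lindqvist 31,683.72; Tam 1,980.23.
Capped: Halvorsen ($15,900); balance $69,250 reallocated over remaining profit-interest units 32.
Shares after redistribution: Ferraro 19,476.56 → $19,477; Andrade 12,984.38 → $12,984; Lindqvist 34,625.00 → $34,625; Tam 2,164.06 → $2,164.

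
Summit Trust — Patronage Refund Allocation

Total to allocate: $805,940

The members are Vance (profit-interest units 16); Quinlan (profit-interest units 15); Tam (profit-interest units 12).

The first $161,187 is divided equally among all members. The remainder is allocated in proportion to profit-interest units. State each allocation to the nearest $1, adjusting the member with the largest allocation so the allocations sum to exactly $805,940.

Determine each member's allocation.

Vance: $293,637 · Quinlan: $278,643 · Tam: $233,660

Equal tier: $161,187 ÷ 3 = $53,729 apiece.
Remainder $644,753 by profit-interest units (total 43): Vance 239,908.09 → $239,908; Quinlan 224,913.84 → $224,914; Tam 179,931.07 → $179,931.
Totals: Vance $53,729 + $239,908 = $293,637; Quinlan $53,729 + $224,914 = $278,643; Tam $53,729 + $179,931 = $233,660.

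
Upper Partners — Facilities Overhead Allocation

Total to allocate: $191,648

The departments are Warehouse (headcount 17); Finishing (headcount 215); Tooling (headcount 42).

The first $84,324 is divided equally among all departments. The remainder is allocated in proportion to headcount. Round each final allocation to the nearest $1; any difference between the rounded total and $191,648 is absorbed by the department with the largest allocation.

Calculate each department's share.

First tranche $84,324 split equally: $28,108 each.
Remainder $107,324 by headcount (total 274): Warehouse 6,658.79 → $6,659; Finishing 84,214.09 → $84,214; Tooling 16,451.12 → $16,451.
Totals: Warehouse $28,108 + $6,659 = $34,767; Finishing $28,108 + $84,214 = $112,322; Tooling $28,108 + $16,451 = $44,559.

Warehouse: $34,767; Finishing: $112,322; Tooling: $44,559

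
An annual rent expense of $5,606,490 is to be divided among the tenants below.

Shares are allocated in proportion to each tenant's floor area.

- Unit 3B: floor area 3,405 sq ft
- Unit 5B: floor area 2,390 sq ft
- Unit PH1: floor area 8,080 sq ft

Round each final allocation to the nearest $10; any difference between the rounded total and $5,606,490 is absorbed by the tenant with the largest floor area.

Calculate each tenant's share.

Total floor area = 3,405 + 2,390 + 8,080 = 13,875.
Proportional shares: Unit 3B 1,375,862.95; Unit 5B 965,730.53; Unit PH1 3,264,896.52.
At nearest $10: Unit 3B $1,375,860; Unit 5B $965,730; Unit PH1 $3,264,900. Sum = $5,606,490.
No rounding difference to absorb.

Unit 3B: $1,375,860 · Unit 5B: $965,730 · Unit PH1: $3,264,900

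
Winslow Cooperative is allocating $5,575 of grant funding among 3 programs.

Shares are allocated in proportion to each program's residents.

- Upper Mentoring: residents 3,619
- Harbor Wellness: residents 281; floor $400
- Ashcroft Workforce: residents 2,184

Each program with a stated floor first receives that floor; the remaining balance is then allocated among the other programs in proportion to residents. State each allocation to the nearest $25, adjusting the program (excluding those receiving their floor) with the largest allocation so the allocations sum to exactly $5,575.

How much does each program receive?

Fund the minimums — Harbor Wellness $400. Residual $5,175.
Residual split over remaining residents 5,803: Upper Mentoring 3,227.35 → $3,225; Ashcroft Workforce 1,947.65 → $1,950.

Upper Mentoring: $3,225 · Harbor Wellness: $400 · Ashcroft Workforce: $1,950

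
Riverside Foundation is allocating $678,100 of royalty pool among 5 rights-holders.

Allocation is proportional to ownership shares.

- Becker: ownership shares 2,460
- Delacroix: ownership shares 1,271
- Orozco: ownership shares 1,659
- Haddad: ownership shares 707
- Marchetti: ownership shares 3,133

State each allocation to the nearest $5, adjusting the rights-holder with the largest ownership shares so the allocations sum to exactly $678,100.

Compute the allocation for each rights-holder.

Sum of ownership shares: 9,230.
Pro-rata amounts: Becker 2,460/9,230 × $678,100 = 180,728.71; Delacroix 1,271/9,230 × $678,100 = 93,376.50; Orozco 1,659/9,230 × $678,100 = 121,881.68; Haddad 707/9,230 × $678,100 = 51,941.14; Marchetti 3,133/9,230 × $678,100 = 230,171.97.
At nearest $5: Becker $180,730; Delacroix $93,375; Orozco $121,880; Haddad $51,940; Marchetti $230,170. Sum = $678,095.
Difference $678,100 − $678,095 = +$5 applied to largest ownership shares (Marchetti): Marchetti becomes $230,175.

Becker: $180,730; Delacroix: $93,375; Orozco: $121,880; Haddad: $51,940; Marchetti: $230,175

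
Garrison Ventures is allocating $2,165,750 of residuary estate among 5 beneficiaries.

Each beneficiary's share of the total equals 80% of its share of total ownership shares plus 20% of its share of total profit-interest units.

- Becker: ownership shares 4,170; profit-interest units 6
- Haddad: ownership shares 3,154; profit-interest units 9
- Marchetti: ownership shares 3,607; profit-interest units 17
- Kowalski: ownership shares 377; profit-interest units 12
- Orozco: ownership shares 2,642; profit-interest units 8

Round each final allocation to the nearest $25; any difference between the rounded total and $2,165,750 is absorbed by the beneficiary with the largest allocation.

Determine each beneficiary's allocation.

Becker: $567,900 | Haddad: $466,700 | Marchetti: $589,600 | Kowalski: $146,775 | Orozco: $394,775

Ownership shares total 13,950; profit-interest units total 52.
Composite weights (80% ownership shares + 20% profit-interest units): Becker 0.2622; Haddad 0.2155; Marchetti 0.2722; Kowalski 0.0678; Orozco 0.1823.
Raw shares: Becker 567,895.84; Haddad 466,697.33; Marchetti 589,598.72; Kowalski 146,781.36; Orozco 394,776.76.
After rounding ($25): Becker $567,900; Haddad $466,700; Marchetti $589,600; Kowalski $146,775; Orozco $394,775. Sum = $2,165,750.
Sum already equals the total — no adjustment.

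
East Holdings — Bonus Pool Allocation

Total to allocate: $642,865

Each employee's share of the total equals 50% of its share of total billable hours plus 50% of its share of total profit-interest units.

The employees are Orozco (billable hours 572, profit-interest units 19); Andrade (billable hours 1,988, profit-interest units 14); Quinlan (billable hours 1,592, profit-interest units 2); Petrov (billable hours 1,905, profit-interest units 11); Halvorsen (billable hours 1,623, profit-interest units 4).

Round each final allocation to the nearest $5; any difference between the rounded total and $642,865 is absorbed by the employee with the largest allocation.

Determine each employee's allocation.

Orozco: $146,085 | Andrade: $173,205 | Quinlan: $79,490 | Petrov: $150,445 | Halvorsen: $93,640

Billable hours total 7,680; profit-interest units total 50.
Blended shares (50% billable hours + 50% profit-interest units): Orozco 0.2272; Andrade 0.2694; Quinlan 0.1236; Petrov 0.2340; Halvorsen 0.1457.
Proportional shares: Orozco 146,084.37; Andrade 173,205.24; Quinlan 79,487.58; Petrov 150,445.48; Halvorsen 93,642.33.
After rounding ($5): Orozco $146,085; Andrade $173,205; Quinlan $79,490; Petrov $150,445; Halvorsen $93,640. Sum = $642,865.
Rounded total matches; no reconciliation needed.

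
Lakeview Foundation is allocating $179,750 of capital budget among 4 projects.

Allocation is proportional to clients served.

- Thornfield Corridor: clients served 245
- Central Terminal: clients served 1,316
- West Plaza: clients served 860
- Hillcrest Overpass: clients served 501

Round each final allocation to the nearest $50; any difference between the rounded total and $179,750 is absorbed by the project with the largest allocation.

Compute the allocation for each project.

Thornfield Corridor: $15,050; Central Terminal: $81,000; West Plaza: $52,900; Hillcrest Overpass: $30,800

Total clients served = 2,922.
Raw shares: Thornfield Corridor 245/2,922 × $179,750 = 15,071.44; Central Terminal 1,316/2,922 × $179,750 = 80,955.17; West Plaza 860/2,922 × $179,750 = 52,903.83; Hillcrest Overpass 501/2,922 × $179,750 = 30,819.56.
At nearest $50: Thornfield Corridor $15,050; Central Terminal $80,950; West Plaza $52,900; Hillcrest Overpass $30,800. Sum = $179,700.
Difference $179,750 − $179,700 = +$50 applied to largest allocation (Central Terminal): Central Terminal becomes $81,000.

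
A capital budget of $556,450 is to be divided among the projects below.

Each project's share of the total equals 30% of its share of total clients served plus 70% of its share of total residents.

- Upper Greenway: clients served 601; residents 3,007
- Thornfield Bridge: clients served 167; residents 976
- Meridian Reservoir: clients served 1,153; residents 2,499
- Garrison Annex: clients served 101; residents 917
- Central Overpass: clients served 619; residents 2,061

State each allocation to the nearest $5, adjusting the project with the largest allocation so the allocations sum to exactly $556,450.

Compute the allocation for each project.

Upper Greenway: $161,800 · Thornfield Bridge: $50,745 · Meridian Reservoir: $175,775 · Garrison Annex: $44,140 · Central Overpass: $123,990

Clients served total 2,641; residents total 9,460.
Combined weights (30% clients served + 70% residents): Upper Greenway 0.2908; Thornfield Bridge 0.0912; Meridian Reservoir 0.3159; Garrison Annex 0.0793; Central Overpass 0.2228.
Unrounded shares: Upper Greenway 161,801.68; Thornfield Bridge 50,742.65; Meridian Reservoir 175,776.18; Garrison Annex 44,141.54; Central Overpass 123,987.94.
Rounded to nearest $5: Upper Greenway $161,800; Thornfield Bridge $50,745; Meridian Reservoir $175,775; Garrison Annex $44,140; Central Overpass $123,990. Sum = $556,450.
Rounded total matches; no reconciliation needed.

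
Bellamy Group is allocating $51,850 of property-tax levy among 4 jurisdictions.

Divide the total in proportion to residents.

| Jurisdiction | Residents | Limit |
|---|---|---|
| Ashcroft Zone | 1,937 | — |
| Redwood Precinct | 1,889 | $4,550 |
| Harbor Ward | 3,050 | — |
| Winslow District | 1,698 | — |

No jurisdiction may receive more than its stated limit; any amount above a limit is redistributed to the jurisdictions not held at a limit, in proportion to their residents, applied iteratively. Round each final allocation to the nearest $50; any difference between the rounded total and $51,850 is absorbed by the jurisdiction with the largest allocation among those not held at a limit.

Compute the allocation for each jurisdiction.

Combined residents = 8,574.
Proportional shares (ignoring caps): Ashcroft Zone 11,713.72; Redwood Precinct 11,423.45; Harbor Ward 18,444.43; Winslow District 10,268.40.
Cap binds for Redwood Precinct ($4,550); residual $47,300 reallocated over remaining residents 6,685.
Shares after redistribution: Ashcroft Zone 13,705.33 → $13,700; Harbor Ward 21,580.40 → $21,600; Winslow District 12,014.27 → $12,000.

Ashcroft Zone: $13,700 · Redwood Precinct: $4,550 · Harbor Ward: $21,600 · Winslow District: $12,000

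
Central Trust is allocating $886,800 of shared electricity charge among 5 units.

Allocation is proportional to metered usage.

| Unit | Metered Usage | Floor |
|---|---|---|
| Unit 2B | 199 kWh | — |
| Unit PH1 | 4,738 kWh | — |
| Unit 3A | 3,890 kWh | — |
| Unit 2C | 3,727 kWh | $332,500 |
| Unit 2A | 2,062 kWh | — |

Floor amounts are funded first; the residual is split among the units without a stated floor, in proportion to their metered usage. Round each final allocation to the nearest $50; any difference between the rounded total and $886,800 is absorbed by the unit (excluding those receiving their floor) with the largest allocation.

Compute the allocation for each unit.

Fund the minimums — Unit 2C $332,500. Balance $554,300.
Balance split over remaining metered usage 10,889: Unit 2B 10,130.01 → $10,150; Unit PH1 241,185.91 → $241,200; Unit 3A 198,018.83 → $198,000; Unit 2A 104,965.25 → $104,950.

Unit 2B: $10,150; Unit PH1: $241,200; Unit 3A: $198,000; Unit 2C: $332,500; Unit 2A: $104,950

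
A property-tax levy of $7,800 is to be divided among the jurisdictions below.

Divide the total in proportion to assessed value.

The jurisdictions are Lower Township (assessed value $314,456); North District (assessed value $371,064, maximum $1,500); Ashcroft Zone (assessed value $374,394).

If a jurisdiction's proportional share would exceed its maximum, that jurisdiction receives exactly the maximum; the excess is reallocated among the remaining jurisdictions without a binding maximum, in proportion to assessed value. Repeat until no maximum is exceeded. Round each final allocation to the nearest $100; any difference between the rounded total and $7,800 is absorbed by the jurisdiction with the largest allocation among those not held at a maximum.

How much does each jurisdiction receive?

Lower Township: $2,900 | North District: $1,500 | Ashcroft Zone: $3,400

Sum of assessed value: 1,059,914.
Proportional shares (ignoring caps): Lower Township 2,314.11; North District 2,730.69; Ashcroft Zone 2,755.20.
Cap binds for North District ($1,500); residual $6,300 reallocated over remaining assessed value 688,850.
Remaining shares: Lower Township 2,875.91 → $2,900; Ashcroft Zone 3,424.09 → $3,400.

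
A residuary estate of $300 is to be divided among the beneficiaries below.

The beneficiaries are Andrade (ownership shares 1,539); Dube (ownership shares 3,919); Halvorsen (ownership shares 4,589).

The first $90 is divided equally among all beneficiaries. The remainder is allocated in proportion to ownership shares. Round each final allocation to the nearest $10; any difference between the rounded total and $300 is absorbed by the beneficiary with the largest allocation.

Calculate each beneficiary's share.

Equal tier: $90 ÷ 3 = $30 apiece.
Remainder $210 by ownership shares (total 10,047): Andrade 32.17 → $30; Dube 81.91 → $80; Halvorsen 95.92 → $100.
Totals: Andrade $30 + $30 = $60; Dube $30 + $80 = $110; Halvorsen $30 + $100 = $130.

Andrade: $60 | Dube: $110 | Halvorsen: $130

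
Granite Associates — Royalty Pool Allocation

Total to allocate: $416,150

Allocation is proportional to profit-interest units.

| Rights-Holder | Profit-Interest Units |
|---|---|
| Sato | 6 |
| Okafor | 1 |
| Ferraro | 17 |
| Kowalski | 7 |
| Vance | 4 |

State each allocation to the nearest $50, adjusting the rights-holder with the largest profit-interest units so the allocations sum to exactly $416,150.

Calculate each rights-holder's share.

Sato: $71,350; Okafor: $11,900; Ferraro: $202,100; Kowalski: $83,250; Vance: $47,550

Profit-interest units total: 35.
Pro-rata amounts: Sato 6/35 × $416,150 = 71,340.00; Okafor 1/35 × $416,150 = 11,890.00; Ferraro 17/35 × $416,150 = 202,130.00; Kowalski 7/35 × $416,150 = 83,230.00; Vance 4/35 × $416,150 = 47,560.00.
Rounded to nearest $50: Sato $71,350; Okafor $11,900; Ferraro $202,150; Kowalski $83,250; Vance $47,550. Sum = $416,200.
Difference $416,150 − $416,200 = −$50 applied to largest profit-interest units (Ferraro): Ferraro becomes $202,100.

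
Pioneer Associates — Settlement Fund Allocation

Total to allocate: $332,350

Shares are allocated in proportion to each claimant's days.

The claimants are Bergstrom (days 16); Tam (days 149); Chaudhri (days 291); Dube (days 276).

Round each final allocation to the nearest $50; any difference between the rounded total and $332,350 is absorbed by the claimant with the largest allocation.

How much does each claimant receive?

Bergstrom: $7,250; Tam: $67,650; Chaudhri: $132,150; Dube: $125,300

Sum of days: 732.
Unrounded shares: Bergstrom 16/732 × $332,350 = 7,264.48; Tam 149/732 × $332,350 = 67,650.48; Chaudhri 291/732 × $332,350 = 132,122.75; Dube 276/732 × $332,350 = 125,312.30.
Rounded to nearest $50: Bergstrom $7,250; Tam $67,650; Chaudhri $132,100; Dube $125,300. Sum = $332,300.
Difference $332,350 − $332,300 = +$50 applied to largest allocation (Chaudhri): Chaudhri becomes $132,150.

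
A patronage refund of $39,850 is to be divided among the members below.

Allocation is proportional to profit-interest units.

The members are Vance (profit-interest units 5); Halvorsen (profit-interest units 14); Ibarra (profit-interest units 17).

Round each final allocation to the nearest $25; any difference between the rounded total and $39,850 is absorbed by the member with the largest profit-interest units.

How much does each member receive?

Total profit-interest units = 5 + 14 + 17 = 36.
Proportional shares: Vance 5,534.72; Halvorsen 15,497.22; Ibarra 18,818.06.
After rounding ($25): Vance $5,525; Halvorsen $15,500; Ibarra $18,825. Sum = $39,850.
No rounding difference to absorb.

Vance: $5,525 · Halvorsen: $15,500 · Ibarra: $18,825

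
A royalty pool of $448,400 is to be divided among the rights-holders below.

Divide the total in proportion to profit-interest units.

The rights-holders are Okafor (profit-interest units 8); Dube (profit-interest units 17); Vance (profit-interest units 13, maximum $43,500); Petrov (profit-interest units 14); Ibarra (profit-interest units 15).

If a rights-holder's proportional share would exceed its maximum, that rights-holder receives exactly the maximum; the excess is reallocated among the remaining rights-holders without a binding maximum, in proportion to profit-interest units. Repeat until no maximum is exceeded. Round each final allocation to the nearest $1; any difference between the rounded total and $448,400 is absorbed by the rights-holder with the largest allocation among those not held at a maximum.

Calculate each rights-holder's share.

Sum of profit-interest units: 67.
Unconstrained shares: Okafor 53,540.30; Dube 113,773.13; Vance 87,002.99; Petrov 93,695.52; Ibarra 100,388.06.
Cap binds for Vance ($43,500); remaining pool $404,900 reallocated over remaining profit-interest units 54.
Remaining shares: Okafor 59,985.19 → $59,985; Dube 127,468.52 → $127,469; Petrov 104,974.07 → $104,974; Ibarra 112,472.22 → $112,472.

Okafor: $59,985; Dube: $127,469; Vance: $43,500; Petrov: $104,974; Ibarra: $112,472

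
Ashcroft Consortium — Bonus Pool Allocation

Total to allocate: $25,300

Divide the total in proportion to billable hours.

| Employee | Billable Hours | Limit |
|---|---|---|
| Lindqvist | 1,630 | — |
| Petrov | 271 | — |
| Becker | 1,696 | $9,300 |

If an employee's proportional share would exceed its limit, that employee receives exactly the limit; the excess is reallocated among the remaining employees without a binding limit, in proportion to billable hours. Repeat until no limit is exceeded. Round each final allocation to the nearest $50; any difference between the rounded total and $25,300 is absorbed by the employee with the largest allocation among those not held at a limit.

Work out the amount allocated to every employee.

Total billable hours = 3,597.
Pro-rata shares before constraints: Lindqvist 11,464.83; Petrov 1,906.12; Becker 11,929.05.
Cap binds for Becker ($9,300); balance $16,000 reallocated over remaining billable hours 1,901.
Remaining shares: Lindqvist 13,719.10 → $13,700; Petrov 2,280.90 → $2,300.

Lindqvist: $13,700 · Petrov: $2,300 · Becker: $9,300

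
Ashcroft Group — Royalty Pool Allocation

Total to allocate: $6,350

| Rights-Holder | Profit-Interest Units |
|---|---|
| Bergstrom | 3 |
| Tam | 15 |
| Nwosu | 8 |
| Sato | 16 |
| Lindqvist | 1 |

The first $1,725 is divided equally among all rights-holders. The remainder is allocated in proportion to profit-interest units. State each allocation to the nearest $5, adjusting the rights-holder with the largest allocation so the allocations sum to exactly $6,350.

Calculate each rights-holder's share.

Bergstrom: $670 | Tam: $1,960 | Nwosu: $1,205 | Sato: $2,060 | Lindqvist: $455

$1,725 shared equally gives $345 per rights-holder.
Remainder $4,625 by profit-interest units (total 43): Bergstrom 322.67 → $325; Tam 1,613.37 → $1,615; Nwosu 860.47 → $860; Sato 1,720.93 → $1,720; Lindqvist 107.56 → $110.
Rounding difference −$5 on remainder applied to Sato.
Totals: Bergstrom $345 + $325 = $670; Tam $345 + $1,615 = $1,960; Nwosu $345 + $860 = $1,205; Sato $345 + $1,715 = $2,060; Lindqvist $345 + $110 = $455.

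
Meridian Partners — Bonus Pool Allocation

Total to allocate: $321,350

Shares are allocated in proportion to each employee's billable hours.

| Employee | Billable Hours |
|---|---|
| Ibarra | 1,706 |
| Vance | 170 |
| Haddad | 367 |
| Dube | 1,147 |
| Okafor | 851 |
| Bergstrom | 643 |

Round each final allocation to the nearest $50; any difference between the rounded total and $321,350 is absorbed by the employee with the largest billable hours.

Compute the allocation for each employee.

Sum of billable hours: 1,706 + 170 + 367 + 1,147 + 851 + 643 = 4,884.
Pro-rata amounts: Ibarra 112,248.79; Vance 11,185.40; Haddad 24,147.31; Dube 75,468.56; Okafor 55,992.80; Bergstrom 42,307.14.
At nearest $50: Ibarra $112,250; Vance $11,200; Haddad $24,150; Dube $75,450; Okafor $56,000; Bergstrom $42,300. Sum = $321,350.
Sum already equals the total — no adjustment.

Ibarra: $112,250 · Vance: $11,200 · Haddad: $24,150 · Dube: $75,450 · Okafor: $56,000 · Bergstrom: $42,300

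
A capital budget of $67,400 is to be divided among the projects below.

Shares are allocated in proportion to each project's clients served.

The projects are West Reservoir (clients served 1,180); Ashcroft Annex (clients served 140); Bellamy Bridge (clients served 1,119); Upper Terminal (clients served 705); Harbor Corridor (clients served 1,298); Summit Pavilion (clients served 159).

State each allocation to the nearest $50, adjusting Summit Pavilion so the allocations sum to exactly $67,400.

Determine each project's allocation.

Clients served total: 4,601.
Pro-rata amounts: West Reservoir 1,180/4,601 × $67,400 = 17,285.81; Ashcroft Annex 140/4,601 × $67,400 = 2,050.86; Bellamy Bridge 1,119/4,601 × $67,400 = 16,392.22; Upper Terminal 705/4,601 × $67,400 = 10,327.54; Harbor Corridor 1,298/4,601 × $67,400 = 19,014.39; Summit Pavilion 159/4,601 × $67,400 = 2,329.19.
After rounding ($50): West Reservoir $17,300; Ashcroft Annex $2,050; Bellamy Bridge $16,400; Upper Terminal $10,350; Harbor Corridor $19,000; Summit Pavilion $2,350. Sum = $67,450.
Difference $67,400 − $67,450 = −$50 applied to Summit Pavilion: Summit Pavilion becomes $2,300.

West Reservoir: $17,300 | Ashcroft Annex: $2,050 | Bellamy Bridge: $16,400 | Upper Terminal: $10,350 | Harbor Corridor: $19,000 | Summit Pavilion: $2,300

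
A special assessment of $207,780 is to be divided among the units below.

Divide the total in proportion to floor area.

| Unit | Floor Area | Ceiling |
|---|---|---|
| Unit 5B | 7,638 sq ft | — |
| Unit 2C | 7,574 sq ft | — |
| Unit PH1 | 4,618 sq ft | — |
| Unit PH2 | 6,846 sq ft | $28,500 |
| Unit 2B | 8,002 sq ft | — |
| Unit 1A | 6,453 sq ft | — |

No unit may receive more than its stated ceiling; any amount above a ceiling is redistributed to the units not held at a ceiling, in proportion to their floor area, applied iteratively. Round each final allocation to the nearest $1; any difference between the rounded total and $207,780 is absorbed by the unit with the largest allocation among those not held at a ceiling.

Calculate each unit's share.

Sum of floor area: 41,131.
Pro-rata shares before constraints: Unit 5B 38,584.61; Unit 2C 38,261.30; Unit PH1 23,328.59; Unit PH2 34,583.69; Unit 2B 40,423.42; Unit 1A 32,598.39.
Held at cap: Unit PH2 ($28,500); remaining pool $179,280 reallocated over remaining floor area 34,285.
Remaining shares: Unit 5B 39,939.93 → $39,940; Unit 2C 39,605.27 → $39,605; Unit PH1 24,148.03 → $24,148; Unit 2B 41,843.33 → $41,843; Unit 1A 33,743.44 → $33,743.
Rounding difference +$1 applied to Unit 2B → $41,844.

Unit 5B: $39,940 · Unit 2C: $39,605 · Unit PH1: $24,148 · Unit PH2: $28,500 · Unit 2B: $41,844 · Unit 1A: $33,743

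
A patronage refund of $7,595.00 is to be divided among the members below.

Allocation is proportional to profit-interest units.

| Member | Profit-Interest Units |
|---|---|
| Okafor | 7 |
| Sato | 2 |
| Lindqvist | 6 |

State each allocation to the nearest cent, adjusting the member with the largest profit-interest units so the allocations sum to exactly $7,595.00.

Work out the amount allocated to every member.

Okafor: $3,544.33 · Sato: $1,012.67 · Lindqvist: $3,038.00

Sum of profit-interest units: 7 + 2 + 6 = 15.
Pro-rata amounts: Okafor 3,544.3333; Sato 1,012.6667; Lindqvist 3,038.0000.
At nearest cent: Okafor $3,544.33; Sato $1,012.67; Lindqvist $3,038.00. Sum = $7,595.00.
No rounding difference to absorb.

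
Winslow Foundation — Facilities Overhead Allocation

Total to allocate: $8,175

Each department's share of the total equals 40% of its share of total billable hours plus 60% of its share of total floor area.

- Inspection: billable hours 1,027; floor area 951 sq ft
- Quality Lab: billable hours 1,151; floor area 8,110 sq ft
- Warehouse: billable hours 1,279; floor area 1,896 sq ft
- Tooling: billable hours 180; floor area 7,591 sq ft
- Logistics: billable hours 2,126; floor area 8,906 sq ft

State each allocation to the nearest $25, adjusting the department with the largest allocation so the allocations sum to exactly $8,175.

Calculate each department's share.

Billable hours total 5,763; floor area total 27,454.
Combined weights (40% billable hours + 60% floor area): Inspection 0.0921; Quality Lab 0.2571; Warehouse 0.1302; Tooling 0.1784; Logistics 0.3422.
Raw shares: Inspection 752.64; Quality Lab 2,102.04; Warehouse 1,064.47; Tooling 1,458.36; Logistics 2,797.49.
At nearest $25: Inspection $750; Quality Lab $2,100; Warehouse $1,075; Tooling $1,450; Logistics $2,800. Sum = $8,175.
Sum already equals the total — no adjustment.

Inspection: $750; Quality Lab: $2,100; Warehouse: $1,075; Tooling: $1,450; Logistics: $2,800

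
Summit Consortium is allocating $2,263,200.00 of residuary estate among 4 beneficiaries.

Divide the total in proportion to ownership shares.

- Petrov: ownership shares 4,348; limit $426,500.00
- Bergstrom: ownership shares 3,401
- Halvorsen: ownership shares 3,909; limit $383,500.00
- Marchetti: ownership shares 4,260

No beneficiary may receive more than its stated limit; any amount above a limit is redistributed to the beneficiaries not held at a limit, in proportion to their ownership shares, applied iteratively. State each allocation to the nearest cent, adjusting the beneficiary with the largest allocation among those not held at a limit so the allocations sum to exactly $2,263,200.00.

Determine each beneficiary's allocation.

Petrov: $426,500.00 · Bergstrom: $645,128.99 · Halvorsen: $383,500.00 · Marchetti: $808,071.01

Combined ownership shares = 15,918.
Unconstrained shares: Petrov 618,192.8383; Bergstrom 483,549.6419; Halvorsen 555,776.4041; Marchetti 605,681.1157.
Held at cap: Petrov ($426,500.00), Halvorsen ($383,500.00); residual $1,453,200.00 reallocated over remaining ownership shares 7,661.
Shares after redistribution: Bergstrom 645,128.9910 → $645,128.99; Marchetti 808,071.0090 → $808,071.01.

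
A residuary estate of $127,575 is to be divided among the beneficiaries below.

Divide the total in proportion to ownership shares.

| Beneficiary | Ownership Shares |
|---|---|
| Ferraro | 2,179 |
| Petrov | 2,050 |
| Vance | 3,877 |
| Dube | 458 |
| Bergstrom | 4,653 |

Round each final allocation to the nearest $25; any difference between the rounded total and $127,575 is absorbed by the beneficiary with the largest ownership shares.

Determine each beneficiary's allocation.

Sum of ownership shares: 13,217.
Unrounded shares: Ferraro 2,179/13,217 × $127,575 = 21,032.45; Petrov 2,050/13,217 × $127,575 = 19,787.30; Vance 3,877/13,217 × $127,575 = 37,422.13; Dube 458/13,217 × $127,575 = 4,420.77; Bergstrom 4,653/13,217 × $127,575 = 44,912.35.
After rounding ($25): Ferraro $21,025; Petrov $19,775; Vance $37,425; Dube $4,425; Bergstrom $44,900. Sum = $127,550.
Difference $127,575 − $127,550 = +$25 applied to largest ownership shares (Bergstrom): Bergstrom becomes $44,925.

Ferraro: $21,025 · Petrov: $19,775 · Vance: $37,425 · Dube: $4,425 · Bergstrom: $44,925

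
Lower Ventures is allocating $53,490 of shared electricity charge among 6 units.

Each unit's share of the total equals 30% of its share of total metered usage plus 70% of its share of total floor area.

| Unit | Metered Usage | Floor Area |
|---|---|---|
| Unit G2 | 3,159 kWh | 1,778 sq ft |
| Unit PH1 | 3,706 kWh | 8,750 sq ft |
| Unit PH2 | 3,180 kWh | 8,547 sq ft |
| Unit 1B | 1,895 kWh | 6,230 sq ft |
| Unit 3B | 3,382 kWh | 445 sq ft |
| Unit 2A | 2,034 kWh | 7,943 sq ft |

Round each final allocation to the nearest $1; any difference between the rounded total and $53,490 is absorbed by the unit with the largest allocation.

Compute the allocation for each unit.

Unit G2: $4,897 · Unit PH1: $13,151 · Unit PH2: $12,438 · Unit 1B: $8,675 · Unit 3B: $3,621 · Unit 2A: $10,708

Metered usage total 17,356; floor area total 33,693.
Combined weights (30% metered usage + 70% floor area): Unit G2 0.0915; Unit PH1 0.2458; Unit PH2 0.2325; Unit 1B 0.1622; Unit 3B 0.0677; Unit 2A 0.2002.
Raw shares: Unit G2 4,896.64; Unit PH1 13,150.36; Unit PH2 12,438.44; Unit 1B 8,675.47; Unit 3B 3,621.46; Unit 2A 10,707.64.
After rounding ($1): Unit G2 $4,897; Unit PH1 $13,150; Unit PH2 $12,438; Unit 1B $8,675; Unit 3B $3,621; Unit 2A $10,708. Sum = $53,489.
Difference $53,490 − $53,489 = +$1 applied to largest allocation (Unit PH1): Unit PH1 becomes $13,151.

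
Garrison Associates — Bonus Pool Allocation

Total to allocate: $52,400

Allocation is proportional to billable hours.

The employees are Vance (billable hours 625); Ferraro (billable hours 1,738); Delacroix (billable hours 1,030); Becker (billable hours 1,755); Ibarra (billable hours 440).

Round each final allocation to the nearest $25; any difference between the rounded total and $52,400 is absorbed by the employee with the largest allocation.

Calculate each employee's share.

Vance: $5,850; Ferraro: $16,300; Delacroix: $9,650; Becker: $16,475; Ibarra: $4,125

Billable hours total: 5,588.
Pro-rata amounts: Vance 625/5,588 × $52,400 = 5,860.77; Ferraro 1,738/5,588 × $52,400 = 16,297.64; Delacroix 1,030/5,588 × $52,400 = 9,658.55; Becker 1,755/5,588 × $52,400 = 16,457.05; Ibarra 440/5,588 × $52,400 = 4,125.98.
Rounded to nearest $25: Vance $5,850; Ferraro $16,300; Delacroix $9,650; Becker $16,450; Ibarra $4,125. Sum = $52,375.
Difference $52,400 − $52,375 = +$25 applied to largest allocation (Becker): Becker becomes $16,475.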